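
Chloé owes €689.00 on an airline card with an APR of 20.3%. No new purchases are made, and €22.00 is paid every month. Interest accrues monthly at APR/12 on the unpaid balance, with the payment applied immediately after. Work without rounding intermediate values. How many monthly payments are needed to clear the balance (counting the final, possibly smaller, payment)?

45 payments

Monthly rate r = 20.3%/12 = 1.69167% = 0.0169167.
Recurrence: B ← B·(1+r) − €22.00.
Month 1: interest €11.66; balance after payment €678.66.
Month 2: interest €11.48; balance after payment €668.14.
Closed form: n = −ln(1 − rB₀/P)/ln(1+r) = −ln(0.4702)/ln(1.01692) ≈ 44.983, so the balance reaches zero during payment 45.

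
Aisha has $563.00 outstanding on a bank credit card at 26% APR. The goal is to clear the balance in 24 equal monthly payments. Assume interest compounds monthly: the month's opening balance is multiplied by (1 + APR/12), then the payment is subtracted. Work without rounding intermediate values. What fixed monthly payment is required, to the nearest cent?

$30.33

Monthly rate r = 26%/12 = 2.16667% = 0.0216667.
Level-payment amortization: P = B₀·r / (1 − (1+r)^(−n)) = 563.00·0.0216667 / (1 − 1.02167^(−24)).
Denominator 1 − (1+r)^(−24) = 0.402168739.
P = 12.1983 / 0.402168739 ≈ 30.33.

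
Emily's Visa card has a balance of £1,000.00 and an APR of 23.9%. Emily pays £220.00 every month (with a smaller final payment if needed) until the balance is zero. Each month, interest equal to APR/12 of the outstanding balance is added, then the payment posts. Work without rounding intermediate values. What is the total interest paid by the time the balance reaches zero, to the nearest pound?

Monthly rate r = 23.9%/12 = 1.99167% = 0.0199167.
Payoff takes n = ⌈−ln(1 − rB₀/P)/ln(1+r)⌉ = ⌈4.812⌉ = 5 payments; the last is £178.93.
Total paid = 4·£220.00 + £178.93 = £1,058.93.
Total interest = total paid − principal = £1,058.93 − £1,000.00 = £58.93.

£59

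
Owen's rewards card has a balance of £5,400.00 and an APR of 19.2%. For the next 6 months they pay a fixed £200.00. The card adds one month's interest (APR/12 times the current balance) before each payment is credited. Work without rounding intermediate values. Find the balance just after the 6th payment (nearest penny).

Monthly rate r = 19.2%/12 = 1.6% = 0.016.
Each month: B ← B·(1+r) − £200.00.
Month 1: interest £86.40; balance after payment £5,286.40.
Month 2: interest £84.58; balance after payment £5,170.98.
Month 3: interest £82.74; balance after payment £5,053.72.
Month 4: interest £80.86; balance after payment £4,934.58.
Month 5: interest £78.95; balance after payment £4,813.53.
Month 6: interest £77.02; balance after payment £4,690.55.

£4,690.55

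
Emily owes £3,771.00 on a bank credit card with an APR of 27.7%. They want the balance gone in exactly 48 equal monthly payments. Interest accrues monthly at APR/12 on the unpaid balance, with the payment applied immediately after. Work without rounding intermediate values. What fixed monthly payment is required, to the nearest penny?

£130.78

Monthly rate r = 27.7%/12 = 2.30833% = 0.0230833.
Level-payment amortization: P = B₀·r / (1 − (1+r)^(−n)) = 3771.00·0.0230833 / (1 − 1.02308^(−48)).
Denominator 1 − (1+r)^(−48) = 0.665595949.
P = 87.0473 / 0.665595949 ≈ 130.78.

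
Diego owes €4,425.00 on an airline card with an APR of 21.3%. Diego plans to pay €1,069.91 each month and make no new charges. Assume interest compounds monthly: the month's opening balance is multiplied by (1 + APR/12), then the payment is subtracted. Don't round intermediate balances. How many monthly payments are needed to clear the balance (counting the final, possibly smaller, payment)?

Monthly rate r = 21.3%/12 = 1.775% = 0.01775.
Recurrence: B ← B·(1+r) − €1,069.91.
Month 1: interest €78.54; balance after payment €3,433.63.
Month 2: interest €60.95; balance after payment €2,424.67.
Month 3: interest €43.04; balance after payment €1,397.80.
Month 4: interest €24.81; balance after payment €352.70.
Month 5: interest €6.26; balance after payment €0.00.

5 months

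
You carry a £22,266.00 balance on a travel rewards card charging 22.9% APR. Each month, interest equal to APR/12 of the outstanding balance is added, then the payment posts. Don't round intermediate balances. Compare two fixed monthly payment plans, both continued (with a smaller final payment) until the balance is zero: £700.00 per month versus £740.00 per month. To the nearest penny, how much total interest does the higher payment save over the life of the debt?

Monthly rate r = 22.9%/12 = 1.90833% = 0.0190833.
At £700.00/mo: n = ⌈−ln(1 − rB₀/P)/ln(1+r)⌉ = 50 payments (last £287.00); total interest = total paid − £22,266.00 = £12,321.00.
At £740.00/mo: 46 payments (last £123.55); total interest £11,157.55.
Interest saved = £12,321.00 − £11,157.55 = £1,163.45.

£1,163.45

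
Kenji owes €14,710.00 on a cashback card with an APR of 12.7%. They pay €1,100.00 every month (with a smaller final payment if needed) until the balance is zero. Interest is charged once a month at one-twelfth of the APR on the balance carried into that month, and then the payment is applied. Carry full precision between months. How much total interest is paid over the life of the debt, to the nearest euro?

€1,236

Monthly rate r = 12.7%/12 = 1.05833% = 0.0105833.
Payoff takes n = ⌈−ln(1 − rB₀/P)/ln(1+r)⌉ = ⌈14.495⌉ = 15 payments; the last is €546.15.
Total paid = 14·€1,100.00 + €546.15 = €15,946.15.
Total interest = total paid − principal = €15,946.15 − €14,710.00 = €1,236.15.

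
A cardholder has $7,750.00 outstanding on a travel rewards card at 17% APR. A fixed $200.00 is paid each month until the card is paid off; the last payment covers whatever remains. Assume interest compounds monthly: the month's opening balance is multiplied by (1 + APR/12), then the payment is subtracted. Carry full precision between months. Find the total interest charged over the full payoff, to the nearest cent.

$3,570.18

Monthly rate r = 17%/12 = 1.41667% = 0.0141667.
Payoff takes n = ⌈−ln(1 − rB₀/P)/ln(1+r)⌉ = ⌈56.599⌉ = 57 payments; the last is $120.18.
Total paid = 56·$200.00 + $120.18 = $11,320.18.
Total interest = total paid − principal = $11,320.18 − $7,750.00 = $3,570.18.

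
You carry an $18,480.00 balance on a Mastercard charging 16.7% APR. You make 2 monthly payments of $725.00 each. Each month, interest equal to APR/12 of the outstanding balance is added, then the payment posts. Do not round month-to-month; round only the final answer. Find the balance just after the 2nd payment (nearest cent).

Monthly rate r = 16.7%/12 = 1.39167% = 0.0139167.
Each month: B ← B·(1+r) − $725.00.
Month 1: interest $257.18; balance after payment $18,012.18.
Month 2: interest $250.67; balance after payment $17,537.85.

$17,537.85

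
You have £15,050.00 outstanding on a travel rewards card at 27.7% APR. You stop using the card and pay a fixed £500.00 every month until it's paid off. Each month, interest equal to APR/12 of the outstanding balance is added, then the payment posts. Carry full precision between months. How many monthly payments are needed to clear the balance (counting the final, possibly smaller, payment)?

53 months

Monthly rate r = 27.7%/12 = 2.30833% = 0.0230833.
Recurrence: B ← B·(1+r) − £500.00.
Month 1: interest £347.40; balance after payment £14,897.40.
Month 2: interest £343.88; balance after payment £14,741.29.
Closed form: n = −ln(1 − rB₀/P)/ln(1+r) = −ln(0.30519)/ln(1.02308) ≈ 52.006, so the balance reaches zero during payment 53.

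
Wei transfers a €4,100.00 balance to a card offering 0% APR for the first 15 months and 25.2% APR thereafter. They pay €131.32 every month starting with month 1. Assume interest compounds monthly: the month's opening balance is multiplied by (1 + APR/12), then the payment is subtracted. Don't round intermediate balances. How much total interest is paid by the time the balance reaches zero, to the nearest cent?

Promo months 1–15 at r₀ = 0%/12 = 0; months 16+ at r₁ = 25.2%/12 = 0.021.
After month 15 (no interest yet): B = €4,100.00 − 15·€131.32 = €2,130.20.
Then at r₁ with €131.32/mo: n₂ = −ln(1 − r₁·B/P)/ln(1+r₁) ≈ 20.04 → 21 more payments.
Total paid = 35·€131.32 + €5.43 = €4,601.63; interest = €4,601.63 − €4,100.00 = €501.63.

€501.63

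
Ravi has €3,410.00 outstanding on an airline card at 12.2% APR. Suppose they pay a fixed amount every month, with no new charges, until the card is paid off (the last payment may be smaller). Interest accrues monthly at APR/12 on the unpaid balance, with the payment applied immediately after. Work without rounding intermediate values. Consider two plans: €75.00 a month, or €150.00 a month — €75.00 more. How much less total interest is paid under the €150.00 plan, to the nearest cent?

€702.26

Monthly rate r = 12.2%/12 = 1.01667% = 0.0101667.
At €75.00/mo: n = ⌈−ln(1 − rB₀/P)/ln(1+r)⌉ = 62 payments (last €24.67); total interest = total paid − €3,410.00 = €1,189.67.
At €150.00/mo: 26 payments (last €147.41); total interest €487.41.
Interest saved = €1,189.67 − €487.41 = €702.26.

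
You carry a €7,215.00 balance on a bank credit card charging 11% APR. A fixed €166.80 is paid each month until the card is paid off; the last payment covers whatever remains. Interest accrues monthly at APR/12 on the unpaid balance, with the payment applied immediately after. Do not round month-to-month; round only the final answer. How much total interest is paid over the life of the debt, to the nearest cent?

Monthly rate r = 11%/12 = 0.916667% = 0.00916667.
Payoff takes n = ⌈−ln(1 − rB₀/P)/ln(1+r)⌉ = ⌈55.345⌉ = 56 payments; the last is €57.79.
Total paid = 55·€166.80 + €57.79 = €9,231.79.
Total interest = total paid − principal = €9,231.79 − €7,215.00 = €2,016.79.

€2,016.79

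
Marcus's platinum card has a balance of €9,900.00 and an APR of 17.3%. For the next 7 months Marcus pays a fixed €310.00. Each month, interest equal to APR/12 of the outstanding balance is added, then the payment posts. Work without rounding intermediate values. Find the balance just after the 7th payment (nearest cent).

Monthly rate r = 17.3%/12 = 1.44167% = 0.0144167.
Each month: B ← B·(1+r) − €310.00.
Month 1: interest €142.73; balance after payment €9,732.73.
Month 2: interest €140.31; balance after payment €9,563.04.
Month 3: interest €137.87; balance after payment €9,390.91.
Month 4: interest €135.39; balance after payment €9,216.29.
Month 5: interest €132.87; balance after payment €9,039.16.
Month 6: interest €130.31; balance after payment €8,859.47.
Month 7: interest €127.72; balance after payment €8,677.20.

€8,677.20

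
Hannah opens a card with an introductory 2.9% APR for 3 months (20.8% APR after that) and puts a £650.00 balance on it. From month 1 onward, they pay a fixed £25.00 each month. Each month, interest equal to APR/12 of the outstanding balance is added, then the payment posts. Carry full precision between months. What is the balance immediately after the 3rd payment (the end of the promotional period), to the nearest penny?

Promo months 1–3 at r₀ = 2.9%/12 = 0.00241667; months 4+ at r₁ = 20.8%/12 = 0.0173333.
After month 3: iterate B ← B·(1+r₀) − £25.00 for 3 months → £579.54.

£579.54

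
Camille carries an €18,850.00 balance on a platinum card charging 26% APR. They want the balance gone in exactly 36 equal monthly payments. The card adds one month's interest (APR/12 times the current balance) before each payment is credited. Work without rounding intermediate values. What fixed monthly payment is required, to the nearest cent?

Monthly rate r = 26%/12 = 2.16667% = 0.0216667.
Level-payment amortization: P = B₀·r / (1 − (1+r)^(−n)) = 18850.00·0.0216667 / (1 − 1.02167^(−36)).
Denominator 1 − (1+r)^(−36) = 0.537759567.
P = 408.417 / 0.537759567 ≈ 759.48.

€759.48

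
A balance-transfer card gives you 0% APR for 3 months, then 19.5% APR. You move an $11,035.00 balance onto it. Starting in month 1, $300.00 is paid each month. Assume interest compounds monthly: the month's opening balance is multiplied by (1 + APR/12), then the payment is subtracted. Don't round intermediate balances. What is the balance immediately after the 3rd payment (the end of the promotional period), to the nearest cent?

Promo months 1–3 at r₀ = 0%/12 = 0; months 4+ at r₁ = 19.5%/12 = 0.01625.
After month 3 (no interest yet): B = $11,035.00 − 3·$300.00 = $10,135.00.

$10,135.00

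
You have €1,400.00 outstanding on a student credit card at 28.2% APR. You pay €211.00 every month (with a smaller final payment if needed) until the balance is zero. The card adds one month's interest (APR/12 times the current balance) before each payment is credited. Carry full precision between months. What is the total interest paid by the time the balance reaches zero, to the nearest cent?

€140.34

Monthly rate r = 28.2%/12 = 2.35% = 0.0235.
Payoff takes n = ⌈−ln(1 − rB₀/P)/ln(1+r)⌉ = ⌈7.298⌉ = 8 payments; the last is €63.34.
Total paid = 7·€211.00 + €63.34 = €1,540.34.
Total interest = total paid − principal = €1,540.34 − €1,400.00 = €140.34.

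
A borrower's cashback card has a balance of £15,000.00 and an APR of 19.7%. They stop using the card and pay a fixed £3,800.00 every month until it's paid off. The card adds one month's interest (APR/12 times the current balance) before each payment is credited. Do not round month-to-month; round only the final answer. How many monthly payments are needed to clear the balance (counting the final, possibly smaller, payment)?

Monthly rate r = 19.7%/12 = 1.64167% = 0.0164167.
Recurrence: B ← B·(1+r) − £3,800.00.
Month 1: interest £246.25; balance after payment £11,446.25.
Month 2: interest £187.91; balance after payment £7,834.16.
Month 3: interest £128.61; balance after payment £4,162.77.
Month 4: interest £68.34; balance after payment £431.11.
Month 5: interest £7.08; balance after payment £0.00.

5 payments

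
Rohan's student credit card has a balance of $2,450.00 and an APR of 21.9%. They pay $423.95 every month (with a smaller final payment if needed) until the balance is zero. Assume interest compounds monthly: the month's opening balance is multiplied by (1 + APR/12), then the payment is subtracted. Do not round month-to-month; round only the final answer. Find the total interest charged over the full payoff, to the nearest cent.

Monthly rate r = 21.9%/12 = 1.825% = 0.01825.
Payoff takes n = ⌈−ln(1 − rB₀/P)/ln(1+r)⌉ = ⌈6.163⌉ = 7 payments; the last is $69.44.
Total paid = 6·$423.95 + $69.44 = $2,613.14.
Total interest = total paid − principal = $2,613.14 − $2,450.00 = $163.14.

$163.14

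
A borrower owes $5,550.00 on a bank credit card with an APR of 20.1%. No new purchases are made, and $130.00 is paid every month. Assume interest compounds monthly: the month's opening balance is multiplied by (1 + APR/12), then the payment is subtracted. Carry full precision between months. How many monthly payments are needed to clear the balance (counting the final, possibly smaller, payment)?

76 payments

Monthly rate r = 20.1%/12 = 1.675% = 0.01675.
Recurrence: B ← B·(1+r) − $130.00.
Month 1: interest $92.96; balance after payment $5,512.96.
Month 2: interest $92.34; balance after payment $5,475.30.
Closed form: n = −ln(1 − rB₀/P)/ln(1+r) = −ln(0.2849)/ln(1.01675) ≈ 75.587, so the balance reaches zero during payment 76.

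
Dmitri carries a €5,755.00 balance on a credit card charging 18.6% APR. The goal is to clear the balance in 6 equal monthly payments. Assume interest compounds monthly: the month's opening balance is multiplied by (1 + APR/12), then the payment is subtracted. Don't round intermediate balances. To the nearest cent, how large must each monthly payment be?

€1,011.87

Monthly rate r = 18.6%/12 = 1.55% = 0.0155.
Level-payment amortization: P = B₀·r / (1 − (1+r)^(−n)) = 5755.00·0.0155 / (1 − 1.0155^(−6)).
Denominator 1 − (1+r)^(−6) = 0.0881562335.
P = 89.2025 / 0.0881562335 ≈ 1011.87.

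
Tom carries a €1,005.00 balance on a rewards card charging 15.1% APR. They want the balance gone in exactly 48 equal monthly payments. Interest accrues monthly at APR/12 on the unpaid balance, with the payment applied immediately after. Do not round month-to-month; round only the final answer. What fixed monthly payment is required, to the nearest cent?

€28.02

Monthly rate r = 15.1%/12 = 1.25833% = 0.0125833.
Level-payment amortization: P = B₀·r / (1 − (1+r)^(−n)) = 1005.00·0.0125833 / (1 − 1.01258^(−48)).
Denominator 1 − (1+r)^(−48) = 0.451315352.
P = 12.6463 / 0.451315352 ≈ 28.02.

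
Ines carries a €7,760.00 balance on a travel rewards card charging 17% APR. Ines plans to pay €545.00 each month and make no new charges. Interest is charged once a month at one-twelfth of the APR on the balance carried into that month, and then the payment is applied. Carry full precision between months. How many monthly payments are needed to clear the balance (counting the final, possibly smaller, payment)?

Monthly rate r = 17%/12 = 1.41667% = 0.0141667.
Recurrence: B ← B·(1+r) − €545.00.
Month 1: interest €109.93; balance after payment €7,324.93.
Month 2: interest €103.77; balance after payment €6,883.70.
Closed form: n = −ln(1 − rB₀/P)/ln(1+r) = −ln(0.79829)/ln(1.01417) ≈ 16.015, so the balance reaches zero during payment 17.

17 payments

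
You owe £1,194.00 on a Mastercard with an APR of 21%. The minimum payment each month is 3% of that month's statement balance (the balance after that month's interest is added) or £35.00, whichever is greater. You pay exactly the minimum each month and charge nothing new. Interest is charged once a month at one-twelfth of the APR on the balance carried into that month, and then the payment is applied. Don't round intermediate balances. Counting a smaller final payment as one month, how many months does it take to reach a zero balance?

Monthly rate r = 21%/12 = 1.75% = 0.0175.
While 3% of the post-interest balance exceeds £35.00, each month B ← (B·(1+r))·(1 − 0.03), i.e. B shrinks by the factor (1+r)·0.97 = 0.98698.
This holds for months 1–4. Entering month 5 the balance is £1,133.00; 3% of the post-interest balance is now below £35.00, so the flat £35.00 minimum applies from here.
From month 5 a fixed £35.00 at rate r clears £1,133.00 in 49 more payments. Total: 4 + 49 = 53 months.

53 months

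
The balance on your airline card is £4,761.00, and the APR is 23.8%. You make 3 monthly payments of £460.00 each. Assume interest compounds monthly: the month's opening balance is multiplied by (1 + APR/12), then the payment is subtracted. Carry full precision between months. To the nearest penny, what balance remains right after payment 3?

Monthly rate r = 23.8%/12 = 1.98333% = 0.0198333.
Each month: B ← B·(1+r) − £460.00.
Month 1: interest £94.43; balance after payment £4,395.43.
Month 2: interest £87.18; balance after payment £4,022.60.
Month 3: interest £79.78; balance after payment £3,642.38.

£3,642.38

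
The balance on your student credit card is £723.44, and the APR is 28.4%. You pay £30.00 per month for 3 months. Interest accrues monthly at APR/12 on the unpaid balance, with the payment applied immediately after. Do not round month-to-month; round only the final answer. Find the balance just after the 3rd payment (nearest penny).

£683.88

Monthly rate r = 28.4%/12 = 2.36667% = 0.0236667.
Each month: B ← B·(1+r) − £30.00.
Month 1: interest £17.12; balance after payment £710.56.
Month 2: interest £16.82; balance after payment £697.38.
Month 3: interest £16.50; balance after payment £683.88.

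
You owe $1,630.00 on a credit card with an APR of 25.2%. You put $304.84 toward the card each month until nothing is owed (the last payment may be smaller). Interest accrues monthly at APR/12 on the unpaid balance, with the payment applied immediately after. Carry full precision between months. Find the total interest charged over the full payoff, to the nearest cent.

$117.71

Monthly rate r = 25.2%/12 = 2.1% = 0.021.
Payoff takes n = ⌈−ln(1 − rB₀/P)/ln(1+r)⌉ = ⌈5.731⌉ = 6 payments; the last is $223.51.
Total paid = 5·$304.84 + $223.51 = $1,747.71.
Total interest = total paid − principal = $1,747.71 − $1,630.00 = $117.71.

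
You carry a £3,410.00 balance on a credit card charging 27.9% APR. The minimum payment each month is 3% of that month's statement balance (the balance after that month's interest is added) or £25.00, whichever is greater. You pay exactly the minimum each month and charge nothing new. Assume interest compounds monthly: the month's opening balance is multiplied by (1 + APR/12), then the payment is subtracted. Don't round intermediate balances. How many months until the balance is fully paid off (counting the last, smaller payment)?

Monthly rate r = 27.9%/12 = 2.325% = 0.02325.
While 3% of the post-interest balance exceeds £25.00, each month B ← (B·(1+r))·(1 − 0.03), i.e. B shrinks by the factor (1+r)·0.97 = 0.99255.
This holds for months 1–192. Entering month 193 the balance is £811.75; 3% of the post-interest balance is now below £25.00, so the flat £25.00 minimum applies from here.
From month 193 a fixed £25.00 at rate r clears £811.75 in 62 more payments. Total: 192 + 62 = 254 months.

254 months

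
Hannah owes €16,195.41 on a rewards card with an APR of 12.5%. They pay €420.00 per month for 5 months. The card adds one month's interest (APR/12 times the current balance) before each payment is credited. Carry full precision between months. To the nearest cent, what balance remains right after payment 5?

€14,912.47

Monthly rate r = 12.5%/12 = 1.04167% = 0.0104167.
Each month: B ← B·(1+r) − €420.00.
Month 1: interest €168.70; balance after payment €15,944.11.
Month 2: interest €166.08; balance after payment €15,690.20.
Month 3: interest €163.44; balance after payment €15,433.64.
Month 4: interest €160.77; balance after payment €15,174.40.
Month 5: interest €158.07; balance after payment €14,912.47.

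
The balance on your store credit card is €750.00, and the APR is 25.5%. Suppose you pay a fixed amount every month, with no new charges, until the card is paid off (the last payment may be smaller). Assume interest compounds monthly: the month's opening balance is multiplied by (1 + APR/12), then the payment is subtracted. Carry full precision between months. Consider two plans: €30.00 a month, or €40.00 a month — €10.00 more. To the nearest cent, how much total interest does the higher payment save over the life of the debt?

€114.16

Monthly rate r = 25.5%/12 = 2.125% = 0.02125.
At €30.00/mo: n = ⌈−ln(1 − rB₀/P)/ln(1+r)⌉ = 37 payments (last €1.01); total interest = total paid − €750.00 = €331.01.
At €40.00/mo: 25 payments (last €6.85); total interest €216.85.
Interest saved = €331.01 − €216.85 = €114.16.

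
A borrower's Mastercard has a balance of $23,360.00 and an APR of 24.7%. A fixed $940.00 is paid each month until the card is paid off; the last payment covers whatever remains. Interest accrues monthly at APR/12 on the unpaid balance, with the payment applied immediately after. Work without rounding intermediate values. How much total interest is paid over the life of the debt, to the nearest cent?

Monthly rate r = 24.7%/12 = 2.05833% = 0.0205833.
Payoff takes n = ⌈−ln(1 − rB₀/P)/ln(1+r)⌉ = ⌈35.164⌉ = 36 payments; the last is $155.85.
Total paid = 35·$940.00 + $155.85 = $33,055.85.
Total interest = total paid − principal = $33,055.85 − $23,360.00 = $9,695.85.

$9,695.85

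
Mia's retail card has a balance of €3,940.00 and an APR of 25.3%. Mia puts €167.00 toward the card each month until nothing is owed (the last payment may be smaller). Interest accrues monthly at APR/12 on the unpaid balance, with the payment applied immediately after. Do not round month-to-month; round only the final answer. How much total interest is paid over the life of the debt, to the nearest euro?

€1,567

Monthly rate r = 25.3%/12 = 2.10833% = 0.0210833.
Payoff takes n = ⌈−ln(1 − rB₀/P)/ln(1+r)⌉ = ⌈32.975⌉ = 33 payments; the last is €162.83.
Total paid = 32·€167.00 + €162.83 = €5,506.83.
Total interest = total paid − principal = €5,506.83 − €3,940.00 = €1,566.83.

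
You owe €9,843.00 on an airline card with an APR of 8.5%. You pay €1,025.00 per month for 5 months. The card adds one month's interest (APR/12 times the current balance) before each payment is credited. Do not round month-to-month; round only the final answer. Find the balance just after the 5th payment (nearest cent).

€4,998.46

Monthly rate r = 8.5%/12 = 0.708333% = 0.00708333.
Each month: B ← B·(1+r) − €1,025.00.
Month 1: interest €69.72; balance after payment €8,887.72.
Month 2: interest €62.95; balance after payment €7,925.68.
Month 3: interest €56.14; balance after payment €6,956.82.
Month 4: interest €49.28; balance after payment €5,981.09.
Month 5: interest €42.37; balance after payment €4,998.46.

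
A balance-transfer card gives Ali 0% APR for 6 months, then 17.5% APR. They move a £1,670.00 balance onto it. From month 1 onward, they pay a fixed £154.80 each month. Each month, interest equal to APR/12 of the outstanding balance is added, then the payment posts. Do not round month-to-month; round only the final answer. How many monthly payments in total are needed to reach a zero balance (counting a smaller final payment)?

Promo months 1–6 at r₀ = 0%/12 = 0; months 7+ at r₁ = 17.5%/12 = 0.0145833.
After month 6 (no interest yet): B = £1,670.00 − 6·£154.80 = £741.20.
Then at r₁ with £154.80/mo: n₂ = −ln(1 − r₁·B/P)/ln(1+r₁) ≈ 5.00 → 5 more payments.

11 payments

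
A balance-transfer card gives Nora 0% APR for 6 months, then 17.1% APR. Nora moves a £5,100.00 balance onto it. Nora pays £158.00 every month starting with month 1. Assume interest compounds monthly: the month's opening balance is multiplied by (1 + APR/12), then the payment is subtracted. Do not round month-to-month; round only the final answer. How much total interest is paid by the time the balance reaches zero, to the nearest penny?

£1,086.96

Promo months 1–6 at r₀ = 0%/12 = 0; months 7+ at r₁ = 17.1%/12 = 0.01425.
After month 6 (no interest yet): B = £5,100.00 − 6·£158.00 = £4,152.00.
Then at r₁ with £158.00/mo: n₂ = −ln(1 − r₁·B/P)/ln(1+r₁) ≈ 33.16 → 34 more payments.
Total paid = 39·£158.00 + £24.96 = £6,186.96; interest = £6,186.96 − £5,100.00 = £1,086.96.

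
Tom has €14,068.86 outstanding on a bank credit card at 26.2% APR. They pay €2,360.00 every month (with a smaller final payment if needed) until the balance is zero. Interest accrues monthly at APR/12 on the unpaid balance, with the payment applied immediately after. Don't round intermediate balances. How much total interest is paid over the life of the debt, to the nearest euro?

€1,174

Monthly rate r = 26.2%/12 = 2.18333% = 0.0218333.
Payoff takes n = ⌈−ln(1 − rB₀/P)/ln(1+r)⌉ = ⌈6.456⌉ = 7 payments; the last is €1,082.82.
Total paid = 6·€2,360.00 + €1,082.82 = €15,242.82.
Total interest = total paid − principal = €15,242.82 − €14,068.86 = €1,173.96.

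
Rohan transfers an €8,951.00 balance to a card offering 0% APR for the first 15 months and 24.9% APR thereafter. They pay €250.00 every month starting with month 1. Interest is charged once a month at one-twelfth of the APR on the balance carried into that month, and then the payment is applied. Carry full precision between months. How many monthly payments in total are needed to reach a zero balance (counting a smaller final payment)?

43 months

Promo months 1–15 at r₀ = 0%/12 = 0; months 16+ at r₁ = 24.9%/12 = 0.02075.
After month 15 (no interest yet): B = €8,951.00 − 15·€250.00 = €5,201.00.
Then at r₁ with €250.00/mo: n₂ = −ln(1 − r₁·B/P)/ln(1+r₁) ≈ 27.51 → 28 more payments.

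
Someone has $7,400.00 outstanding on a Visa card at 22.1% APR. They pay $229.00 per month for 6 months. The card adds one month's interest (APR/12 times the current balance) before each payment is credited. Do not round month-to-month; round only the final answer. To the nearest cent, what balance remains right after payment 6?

Monthly rate r = 22.1%/12 = 1.84167% = 0.0184167.
Each month: B ← B·(1+r) − $229.00.
Month 1: interest $136.28; balance after payment $7,307.28.
Month 2: interest $134.58; balance after payment $7,212.86.
Month 3: interest $132.84; balance after payment $7,116.70.
Month 4: interest $131.07; balance after payment $7,018.76.
Month 5: interest $129.26; balance after payment $6,919.02.
Month 6: interest $127.43; balance after payment $6,817.45.

$6,817.45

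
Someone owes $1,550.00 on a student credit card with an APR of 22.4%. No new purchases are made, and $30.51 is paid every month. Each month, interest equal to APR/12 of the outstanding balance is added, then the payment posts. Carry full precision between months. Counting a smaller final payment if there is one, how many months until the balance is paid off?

Monthly rate r = 22.4%/12 = 1.86667% = 0.0186667.
Recurrence: B ← B·(1+r) − $30.51.
Month 1: interest $28.93; balance after payment $1,548.42.
Month 2: interest $28.90; balance after payment $1,546.82.
Closed form: n = −ln(1 − rB₀/P)/ln(1+r) = −ln(0.051677)/ln(1.01867) ≈ 160.195, so the balance reaches zero during payment 161.

161 months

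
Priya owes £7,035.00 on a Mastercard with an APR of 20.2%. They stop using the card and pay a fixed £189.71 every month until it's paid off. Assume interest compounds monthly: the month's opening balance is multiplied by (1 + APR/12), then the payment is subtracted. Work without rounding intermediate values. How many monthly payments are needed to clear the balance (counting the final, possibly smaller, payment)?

59 payments

Monthly rate r = 20.2%/12 = 1.68333% = 0.0168333.
Recurrence: B ← B·(1+r) − £189.71.
Month 1: interest £118.42; balance after payment £6,963.71.
Month 2: interest £117.22; balance after payment £6,891.22.
Closed form: n = −ln(1 − rB₀/P)/ln(1+r) = −ln(0.37577)/ln(1.01683) ≈ 58.633, so the balance reaches zero during payment 59.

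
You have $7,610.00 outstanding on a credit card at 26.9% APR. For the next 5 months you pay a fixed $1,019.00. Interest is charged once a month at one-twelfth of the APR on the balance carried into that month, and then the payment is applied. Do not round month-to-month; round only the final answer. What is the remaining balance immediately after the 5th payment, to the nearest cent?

Monthly rate r = 26.9%/12 = 2.24167% = 0.0224167.
Each month: B ← B·(1+r) − $1,019.00.
Month 1: interest $170.59; balance after payment $6,761.59.
Month 2: interest $151.57; balance after payment $5,894.16.
Month 3: interest $132.13; balance after payment $5,007.29.
Month 4: interest $112.25; balance after payment $4,100.54.
Month 5: interest $91.92; balance after payment $3,173.46.

$3,173.46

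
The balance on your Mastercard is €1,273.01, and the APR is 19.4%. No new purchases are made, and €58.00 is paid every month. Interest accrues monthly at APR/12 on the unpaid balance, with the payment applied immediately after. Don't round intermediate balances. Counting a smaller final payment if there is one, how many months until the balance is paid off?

Monthly rate r = 19.4%/12 = 1.61667% = 0.0161667.
Recurrence: B ← B·(1+r) − €58.00.
Month 1: interest €20.58; balance after payment €1,235.59.
Month 2: interest €19.98; balance after payment €1,197.57.
Closed form: n = −ln(1 − rB₀/P)/ln(1+r) = −ln(0.64517)/ln(1.01617) ≈ 27.327, so the balance reaches zero during payment 28.

28 payments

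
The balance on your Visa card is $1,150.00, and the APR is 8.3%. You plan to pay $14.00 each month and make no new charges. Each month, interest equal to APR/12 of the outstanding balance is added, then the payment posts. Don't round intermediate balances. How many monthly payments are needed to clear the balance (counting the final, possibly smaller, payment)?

122 months

Monthly rate r = 8.3%/12 = 0.691667% = 0.00691667.
Recurrence: B ← B·(1+r) − $14.00.
Month 1: interest $7.95; balance after payment $1,143.95.
Month 2: interest $7.91; balance after payment $1,137.87.
Closed form: n = −ln(1 − rB₀/P)/ln(1+r) = −ln(0.43185)/ln(1.00692) ≈ 121.820, so the balance reaches zero during payment 122.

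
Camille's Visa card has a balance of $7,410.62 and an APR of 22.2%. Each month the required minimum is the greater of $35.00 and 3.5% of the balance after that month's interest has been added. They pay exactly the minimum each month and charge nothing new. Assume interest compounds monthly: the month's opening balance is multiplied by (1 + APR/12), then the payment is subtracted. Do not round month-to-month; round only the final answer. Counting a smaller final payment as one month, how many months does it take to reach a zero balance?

157 months

Monthly rate r = 22.2%/12 = 1.85% = 0.0185.
While 3.5% of the post-interest balance exceeds $35.00, each month B ← (B·(1+r))·(1 − 0.035), i.e. B shrinks by the factor (1+r)·0.965 = 0.98285.
This holds for months 1–117. Entering month 118 the balance is $979.47; 3.5% of the post-interest balance is now below $35.00, so the flat $35.00 minimum applies from here.
From month 118 a fixed $35.00 at rate r clears $979.47 in 40 more payments. Total: 117 + 40 = 157 months.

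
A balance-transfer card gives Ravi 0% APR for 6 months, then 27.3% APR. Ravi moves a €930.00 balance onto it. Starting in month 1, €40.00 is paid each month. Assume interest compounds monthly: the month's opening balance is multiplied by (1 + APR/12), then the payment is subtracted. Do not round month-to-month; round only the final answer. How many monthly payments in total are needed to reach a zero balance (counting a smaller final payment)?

29 payments

Promo months 1–6 at r₀ = 0%/12 = 0; months 7+ at r₁ = 27.3%/12 = 0.02275.
After month 6 (no interest yet): B = €930.00 − 6·€40.00 = €690.00.
Then at r₁ with €40.00/mo: n₂ = −ln(1 − r₁·B/P)/ln(1+r₁) ≈ 22.15 → 23 more payments.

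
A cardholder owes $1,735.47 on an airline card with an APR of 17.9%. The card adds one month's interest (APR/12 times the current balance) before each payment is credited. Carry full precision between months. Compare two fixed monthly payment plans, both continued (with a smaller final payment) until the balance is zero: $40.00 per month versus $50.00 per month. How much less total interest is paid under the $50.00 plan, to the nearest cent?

Monthly rate r = 17.9%/12 = 1.49167% = 0.0149167.
At $40.00/mo: n = ⌈−ln(1 − rB₀/P)/ln(1+r)⌉ = 71 payments (last $14.54); total interest = total paid − $1,735.47 = $1,079.07.
At $50.00/mo: 50 payments (last $12.80); total interest $727.33.
Interest saved = $1,079.07 − $727.33 = $351.74.

$351.74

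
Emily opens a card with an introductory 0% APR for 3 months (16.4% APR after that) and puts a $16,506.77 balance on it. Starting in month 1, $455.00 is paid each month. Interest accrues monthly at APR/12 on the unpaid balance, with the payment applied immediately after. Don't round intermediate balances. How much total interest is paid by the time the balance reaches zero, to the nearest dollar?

Promo months 1–3 at r₀ = 0%/12 = 0; months 4+ at r₁ = 16.4%/12 = 0.0136667.
After month 3 (no interest yet): B = $16,506.77 − 3·$455.00 = $15,141.77.
Then at r₁ with $455.00/mo: n₂ = −ln(1 − r₁·B/P)/ln(1+r₁) ≈ 44.69 → 45 more payments.
Total paid = 47·$455.00 + $314.25 = $21,699.25; interest = $21,699.25 − $16,506.77 = $5,192.48.

$5,192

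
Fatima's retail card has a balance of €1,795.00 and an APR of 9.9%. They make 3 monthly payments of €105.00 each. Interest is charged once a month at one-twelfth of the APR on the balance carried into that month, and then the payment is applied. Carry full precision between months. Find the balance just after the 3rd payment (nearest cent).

Monthly rate r = 9.9%/12 = 0.825% = 0.00825.
Each month: B ← B·(1+r) − €105.00.
Month 1: interest €14.81; balance after payment €1,704.81.
Month 2: interest €14.06; balance after payment €1,613.87.
Month 3: interest €13.31; balance after payment €1,522.19.

€1,522.19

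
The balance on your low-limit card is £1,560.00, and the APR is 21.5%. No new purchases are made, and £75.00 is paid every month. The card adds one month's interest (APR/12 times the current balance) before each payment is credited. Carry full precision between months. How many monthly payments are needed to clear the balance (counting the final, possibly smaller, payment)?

27 payments

Monthly rate r = 21.5%/12 = 1.79167% = 0.0179167.
Recurrence: B ← B·(1+r) − £75.00.
Month 1: interest £27.95; balance after payment £1,512.95.
Month 2: interest £27.11; balance after payment £1,465.06.
Closed form: n = −ln(1 − rB₀/P)/ln(1+r) = −ln(0.62733)/ln(1.01792) ≈ 26.257, so the balance reaches zero during payment 27.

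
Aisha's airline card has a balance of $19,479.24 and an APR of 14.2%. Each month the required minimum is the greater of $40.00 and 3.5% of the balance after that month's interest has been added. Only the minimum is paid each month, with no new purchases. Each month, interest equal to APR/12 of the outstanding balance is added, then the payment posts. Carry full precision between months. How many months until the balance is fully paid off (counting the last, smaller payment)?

154 months

Monthly rate r = 14.2%/12 = 1.18333% = 0.0118333.
While 3.5% of the post-interest balance exceeds $40.00, each month B ← (B·(1+r))·(1 − 0.035), i.e. B shrinks by the factor (1+r)·0.965 = 0.97642.
This holds for months 1–120. Entering month 121 the balance is $1,111.55; 3.5% of the post-interest balance is now below $40.00, so the flat $40.00 minimum applies from here.
From month 121 a fixed $40.00 at rate r clears $1,111.55 in 34 more payments. Total: 120 + 34 = 154 months.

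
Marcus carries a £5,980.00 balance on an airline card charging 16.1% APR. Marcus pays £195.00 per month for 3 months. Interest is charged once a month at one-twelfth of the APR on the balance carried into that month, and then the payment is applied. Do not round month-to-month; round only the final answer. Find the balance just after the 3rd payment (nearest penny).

Monthly rate r = 16.1%/12 = 1.34167% = 0.0134167.
Each month: B ← B·(1+r) − £195.00.
Month 1: interest £80.23; balance after payment £5,865.23.
Month 2: interest £78.69; balance after payment £5,748.92.
Month 3: interest £77.13; balance after payment £5,631.05.

£5,631.05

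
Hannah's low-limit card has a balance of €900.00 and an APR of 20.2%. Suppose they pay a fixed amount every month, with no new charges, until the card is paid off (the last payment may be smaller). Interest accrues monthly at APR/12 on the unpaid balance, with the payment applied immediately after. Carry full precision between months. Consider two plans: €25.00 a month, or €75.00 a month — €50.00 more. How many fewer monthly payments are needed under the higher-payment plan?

Monthly rate r = 20.2%/12 = 1.68333% = 0.0168333.
At €25.00/mo: n = ⌈−ln(1 − rB₀/P)/ln(1+r)⌉ = 56 payments (last €19.92); total interest = total paid − €900.00 = €494.92.
At €75.00/mo: 14 payments (last €38.95); total interest €113.95.
Payments saved = 56 − 14 = 42.

42 fewer payments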